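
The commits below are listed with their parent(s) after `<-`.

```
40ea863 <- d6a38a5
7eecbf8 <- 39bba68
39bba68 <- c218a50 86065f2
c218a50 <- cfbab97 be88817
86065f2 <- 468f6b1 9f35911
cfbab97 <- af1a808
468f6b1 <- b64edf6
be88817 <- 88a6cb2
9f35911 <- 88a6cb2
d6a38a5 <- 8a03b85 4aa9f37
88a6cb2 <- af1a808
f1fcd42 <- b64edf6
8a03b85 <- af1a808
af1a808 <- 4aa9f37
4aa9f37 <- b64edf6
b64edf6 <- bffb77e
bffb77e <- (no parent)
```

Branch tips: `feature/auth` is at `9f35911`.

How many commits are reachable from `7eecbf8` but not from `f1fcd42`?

Reachable from 7eecbf8: {39bba68, 468f6b1, 4aa9f37, 7eecbf8, 86065f2, 88a6cb2, 9f35911, af1a808, b64edf6, be88817, bffb77e, c218a50, cfbab97}.
Reachable from f1fcd42: {b64edf6, bffb77e, f1fcd42}.
In 7eecbf8's history but not f1fcd42's: {39bba68, 468f6b1, 4aa9f37, 7eecbf8, 86065f2, 88a6cb2, 9f35911, af1a808, be88817, c218a50, cfbab97} — 11 commits.

11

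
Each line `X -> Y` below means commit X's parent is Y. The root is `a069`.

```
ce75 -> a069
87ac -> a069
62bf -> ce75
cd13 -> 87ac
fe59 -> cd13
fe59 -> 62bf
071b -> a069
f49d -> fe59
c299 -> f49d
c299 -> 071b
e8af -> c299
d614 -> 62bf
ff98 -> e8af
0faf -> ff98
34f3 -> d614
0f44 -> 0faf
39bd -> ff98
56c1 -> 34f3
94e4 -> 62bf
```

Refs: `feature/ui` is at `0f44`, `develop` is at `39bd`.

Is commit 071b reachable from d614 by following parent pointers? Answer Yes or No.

Ancestors of d614: {62bf, a069, ce75, d614}.
071b is not in that set, so it is not an ancestor of d614.

No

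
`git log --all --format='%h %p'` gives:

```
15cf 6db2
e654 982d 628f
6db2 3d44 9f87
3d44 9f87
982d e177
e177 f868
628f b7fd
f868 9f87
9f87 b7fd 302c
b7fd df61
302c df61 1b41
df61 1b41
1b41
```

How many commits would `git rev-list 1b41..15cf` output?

Reachable from 15cf: {15cf, 1b41, 302c, 3d44, 6db2, 9f87, b7fd, df61}.
Reachable from 1b41: {1b41}.
In 15cf's history but not 1b41's: {15cf, 302c, 3d44, 6db2, 9f87, b7fd, df61} — 7 commits.

7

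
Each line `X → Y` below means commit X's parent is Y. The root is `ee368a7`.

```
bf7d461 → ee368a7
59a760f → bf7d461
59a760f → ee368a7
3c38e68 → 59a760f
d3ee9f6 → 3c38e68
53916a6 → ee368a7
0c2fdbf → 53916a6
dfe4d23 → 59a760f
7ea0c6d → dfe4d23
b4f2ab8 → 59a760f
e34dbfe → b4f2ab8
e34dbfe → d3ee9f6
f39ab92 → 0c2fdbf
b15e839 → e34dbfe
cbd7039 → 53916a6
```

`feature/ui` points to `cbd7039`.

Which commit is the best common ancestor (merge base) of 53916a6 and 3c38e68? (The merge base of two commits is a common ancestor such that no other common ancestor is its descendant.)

ee368a7

Ancestors of 53916a6: {53916a6, ee368a7}.
Ancestors of 3c38e68: {3c38e68, 59a760f, bf7d461, ee368a7}.
Common ancestors: {ee368a7}.
The only common ancestor is ee368a7, so it is the merge base.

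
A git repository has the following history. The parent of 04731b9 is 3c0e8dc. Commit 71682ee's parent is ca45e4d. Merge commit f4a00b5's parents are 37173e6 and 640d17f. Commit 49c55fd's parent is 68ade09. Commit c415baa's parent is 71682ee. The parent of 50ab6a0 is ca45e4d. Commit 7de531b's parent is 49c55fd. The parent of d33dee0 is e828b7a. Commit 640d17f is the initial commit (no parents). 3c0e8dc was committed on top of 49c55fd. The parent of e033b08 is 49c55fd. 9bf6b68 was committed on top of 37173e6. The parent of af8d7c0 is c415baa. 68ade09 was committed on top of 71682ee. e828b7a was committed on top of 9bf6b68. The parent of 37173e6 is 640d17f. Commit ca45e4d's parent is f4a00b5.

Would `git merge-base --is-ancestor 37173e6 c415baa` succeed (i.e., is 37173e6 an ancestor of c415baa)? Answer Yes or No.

Yes

Ancestors of c415baa (commits reachable by following parents): {37173e6, 640d17f, 71682ee, c415baa, ca45e4d, f4a00b5}.
37173e6 is in that set, so it is an ancestor of c415baa.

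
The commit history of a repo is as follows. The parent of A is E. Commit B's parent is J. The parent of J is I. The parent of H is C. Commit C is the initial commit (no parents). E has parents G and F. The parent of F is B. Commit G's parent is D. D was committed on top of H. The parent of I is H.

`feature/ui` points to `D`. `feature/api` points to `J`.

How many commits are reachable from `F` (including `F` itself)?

6

Walking parent pointers from F: reachable set = {B, C, F, H, I, J}.
That is 6 commits.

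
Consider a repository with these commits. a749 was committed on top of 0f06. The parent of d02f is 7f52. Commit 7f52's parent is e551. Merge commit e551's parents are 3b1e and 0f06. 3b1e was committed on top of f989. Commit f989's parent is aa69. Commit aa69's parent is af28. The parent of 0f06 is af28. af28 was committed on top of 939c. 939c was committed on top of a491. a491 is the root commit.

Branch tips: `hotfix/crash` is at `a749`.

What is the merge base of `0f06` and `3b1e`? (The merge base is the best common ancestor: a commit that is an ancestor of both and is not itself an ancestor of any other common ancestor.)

af28

Ancestors of 0f06: {0f06, 939c, a491, af28}.
Ancestors of 3b1e: {3b1e, 939c, a491, aa69, af28, f989}.
Common ancestors: {939c, a491, af28}.
Among these, af28 is not an ancestor of any other common ancestor — it is the merge base.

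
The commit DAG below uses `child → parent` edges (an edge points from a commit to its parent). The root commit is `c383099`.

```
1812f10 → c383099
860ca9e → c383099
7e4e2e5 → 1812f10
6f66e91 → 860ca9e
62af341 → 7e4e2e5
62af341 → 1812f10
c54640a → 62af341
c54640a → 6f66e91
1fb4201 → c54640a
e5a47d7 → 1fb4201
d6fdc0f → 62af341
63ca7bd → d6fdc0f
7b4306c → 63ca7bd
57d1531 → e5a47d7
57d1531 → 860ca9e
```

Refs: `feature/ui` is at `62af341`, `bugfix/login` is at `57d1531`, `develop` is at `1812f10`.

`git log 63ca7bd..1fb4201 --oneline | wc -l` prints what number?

Reachable from 1fb4201: {1812f10, 1fb4201, 62af341, 6f66e91, 7e4e2e5, 860ca9e, c383099, c54640a}.
Reachable from 63ca7bd: {1812f10, 62af341, 63ca7bd, 7e4e2e5, c383099, d6fdc0f}.
In 1fb4201's history but not 63ca7bd's: {1fb4201, 6f66e91, 860ca9e, c54640a} — 4 commits.

4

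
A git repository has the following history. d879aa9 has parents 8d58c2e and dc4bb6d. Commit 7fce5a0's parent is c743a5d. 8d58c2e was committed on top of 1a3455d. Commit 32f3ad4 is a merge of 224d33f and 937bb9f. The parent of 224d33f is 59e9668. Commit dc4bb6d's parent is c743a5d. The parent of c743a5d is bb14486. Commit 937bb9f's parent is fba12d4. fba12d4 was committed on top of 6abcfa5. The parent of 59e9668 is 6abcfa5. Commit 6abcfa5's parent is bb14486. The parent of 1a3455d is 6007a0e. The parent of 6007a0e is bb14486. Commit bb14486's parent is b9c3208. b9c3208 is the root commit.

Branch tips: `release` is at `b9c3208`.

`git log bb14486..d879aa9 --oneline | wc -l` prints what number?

6

Reachable from d879aa9: {1a3455d, 6007a0e, 8d58c2e, b9c3208, bb14486, c743a5d, d879aa9, dc4bb6d}.
Reachable from bb14486: {b9c3208, bb14486}.
In d879aa9's history but not bb14486's: {1a3455d, 6007a0e, 8d58c2e, c743a5d, d879aa9, dc4bb6d} — 6 commits.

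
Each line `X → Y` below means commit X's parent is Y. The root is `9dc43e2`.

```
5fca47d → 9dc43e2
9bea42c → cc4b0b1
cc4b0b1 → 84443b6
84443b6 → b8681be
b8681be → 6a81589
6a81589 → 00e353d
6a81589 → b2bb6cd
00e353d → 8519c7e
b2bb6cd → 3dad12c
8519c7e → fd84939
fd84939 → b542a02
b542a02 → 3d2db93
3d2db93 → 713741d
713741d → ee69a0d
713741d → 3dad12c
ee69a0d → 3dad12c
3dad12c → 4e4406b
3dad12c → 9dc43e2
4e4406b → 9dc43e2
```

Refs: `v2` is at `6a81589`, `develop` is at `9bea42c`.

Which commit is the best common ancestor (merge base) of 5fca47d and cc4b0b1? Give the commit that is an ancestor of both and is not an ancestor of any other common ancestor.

9dc43e2

Ancestors of 5fca47d: {5fca47d, 9dc43e2}.
Ancestors of cc4b0b1: {00e353d, 3d2db93, 3dad12c, 4e4406b, 6a81589, 713741d, 84443b6, 8519c7e, 9dc43e2, b2bb6cd, b542a02, b8681be, cc4b0b1, ee69a0d, fd84939}.
Common ancestors: {9dc43e2}.
The only common ancestor is 9dc43e2, so it is the merge base.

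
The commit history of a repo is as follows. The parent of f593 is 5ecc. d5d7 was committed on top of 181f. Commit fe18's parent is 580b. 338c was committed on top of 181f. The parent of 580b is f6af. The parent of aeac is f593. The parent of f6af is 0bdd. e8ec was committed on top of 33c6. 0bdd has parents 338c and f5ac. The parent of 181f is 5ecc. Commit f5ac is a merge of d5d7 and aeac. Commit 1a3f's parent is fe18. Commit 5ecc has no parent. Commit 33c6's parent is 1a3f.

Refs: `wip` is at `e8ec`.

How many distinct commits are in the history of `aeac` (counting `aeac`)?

3

Walking parent pointers from aeac: reachable set = {5ecc, aeac, f593}.
That is 3 commits.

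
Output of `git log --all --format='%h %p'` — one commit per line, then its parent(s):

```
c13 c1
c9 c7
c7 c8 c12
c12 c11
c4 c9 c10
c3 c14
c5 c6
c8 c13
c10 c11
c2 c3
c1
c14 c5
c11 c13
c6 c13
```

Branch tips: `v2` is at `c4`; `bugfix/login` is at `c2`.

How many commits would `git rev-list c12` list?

Walking parent pointers from c12: reachable set = {c1, c11, c12, c13}.
That is 4 commits.

4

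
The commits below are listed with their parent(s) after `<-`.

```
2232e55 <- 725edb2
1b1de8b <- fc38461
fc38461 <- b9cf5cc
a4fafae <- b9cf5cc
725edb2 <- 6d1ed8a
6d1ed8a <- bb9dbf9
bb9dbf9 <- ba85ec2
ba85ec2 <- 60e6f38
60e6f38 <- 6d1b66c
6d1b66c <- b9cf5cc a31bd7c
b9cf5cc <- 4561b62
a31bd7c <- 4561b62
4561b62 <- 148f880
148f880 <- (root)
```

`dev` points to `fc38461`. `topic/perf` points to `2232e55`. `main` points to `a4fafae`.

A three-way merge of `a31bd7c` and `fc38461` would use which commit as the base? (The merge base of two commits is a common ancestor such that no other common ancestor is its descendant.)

Ancestors of a31bd7c: {148f880, 4561b62, a31bd7c}.
Ancestors of fc38461: {148f880, 4561b62, b9cf5cc, fc38461}.
Common ancestors: {148f880, 4561b62}.
Among these, 4561b62 is not an ancestor of any other common ancestor — it is the merge base.

4561b62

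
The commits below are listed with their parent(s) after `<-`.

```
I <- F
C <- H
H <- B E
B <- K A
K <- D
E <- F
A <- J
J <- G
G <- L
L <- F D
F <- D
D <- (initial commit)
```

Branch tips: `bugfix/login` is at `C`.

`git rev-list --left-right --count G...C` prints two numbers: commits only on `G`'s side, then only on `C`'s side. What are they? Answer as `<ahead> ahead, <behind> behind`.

Reachable from G: {D, F, G, L}.
Reachable from C: {A, B, C, D, E, F, G, H, J, K, L}.
Only in G's history (ahead): {} — 0.
Only in C's history (behind): {A, B, C, E, H, J, K} — 7.

0 ahead, 7 behind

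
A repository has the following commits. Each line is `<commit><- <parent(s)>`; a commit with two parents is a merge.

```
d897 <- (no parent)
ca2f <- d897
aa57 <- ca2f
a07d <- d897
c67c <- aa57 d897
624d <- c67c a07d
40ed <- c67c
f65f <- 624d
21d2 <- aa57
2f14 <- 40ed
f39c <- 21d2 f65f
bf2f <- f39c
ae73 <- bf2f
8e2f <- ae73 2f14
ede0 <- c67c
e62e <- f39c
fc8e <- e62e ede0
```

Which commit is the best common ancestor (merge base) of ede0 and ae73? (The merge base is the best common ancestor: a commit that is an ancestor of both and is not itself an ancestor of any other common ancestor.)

c67c

Ancestors of ede0: {aa57, c67c, ca2f, d897, ede0}.
Ancestors of ae73: {21d2, 624d, a07d, aa57, ae73, bf2f, c67c, ca2f, d897, f39c, f65f}.
Common ancestors: {aa57, c67c, ca2f, d897}.
Among these, c67c is not an ancestor of any other common ancestor — it is the merge base.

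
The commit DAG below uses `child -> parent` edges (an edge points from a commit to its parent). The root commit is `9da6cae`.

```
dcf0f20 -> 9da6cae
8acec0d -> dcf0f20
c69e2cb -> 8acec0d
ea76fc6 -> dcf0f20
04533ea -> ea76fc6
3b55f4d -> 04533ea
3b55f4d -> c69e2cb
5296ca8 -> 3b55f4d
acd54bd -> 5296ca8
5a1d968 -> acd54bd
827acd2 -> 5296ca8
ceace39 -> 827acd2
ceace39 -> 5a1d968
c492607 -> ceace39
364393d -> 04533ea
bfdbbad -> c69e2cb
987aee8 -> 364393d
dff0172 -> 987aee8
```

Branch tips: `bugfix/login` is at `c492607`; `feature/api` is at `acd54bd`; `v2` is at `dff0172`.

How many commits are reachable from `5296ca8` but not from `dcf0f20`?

6

Reachable from 5296ca8: {04533ea, 3b55f4d, 5296ca8, 8acec0d, 9da6cae, c69e2cb, dcf0f20, ea76fc6}.
Reachable from dcf0f20: {9da6cae, dcf0f20}.
In 5296ca8's history but not dcf0f20's: {04533ea, 3b55f4d, 5296ca8, 8acec0d, c69e2cb, ea76fc6} — 6 commits.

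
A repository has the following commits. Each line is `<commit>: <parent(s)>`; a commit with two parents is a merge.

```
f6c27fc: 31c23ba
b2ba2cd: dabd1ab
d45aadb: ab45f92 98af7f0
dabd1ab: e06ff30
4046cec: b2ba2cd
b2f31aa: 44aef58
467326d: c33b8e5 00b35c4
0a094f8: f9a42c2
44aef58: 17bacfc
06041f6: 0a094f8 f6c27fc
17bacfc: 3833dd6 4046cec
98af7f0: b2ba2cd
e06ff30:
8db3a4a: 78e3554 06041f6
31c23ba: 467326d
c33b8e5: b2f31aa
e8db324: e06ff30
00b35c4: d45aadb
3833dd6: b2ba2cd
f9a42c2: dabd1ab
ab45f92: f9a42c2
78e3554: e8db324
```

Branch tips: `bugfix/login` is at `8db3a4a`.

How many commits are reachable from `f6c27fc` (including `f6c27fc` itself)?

17

Walking parent pointers from f6c27fc: reachable set = {00b35c4, 17bacfc, 31c23ba, 3833dd6, 4046cec, 44aef58, 467326d, 98af7f0, ab45f92, b2ba2cd, b2f31aa, c33b8e5, d45aadb, dabd1ab, e06ff30, f6c27fc, f9a42c2}.
That is 17 commits.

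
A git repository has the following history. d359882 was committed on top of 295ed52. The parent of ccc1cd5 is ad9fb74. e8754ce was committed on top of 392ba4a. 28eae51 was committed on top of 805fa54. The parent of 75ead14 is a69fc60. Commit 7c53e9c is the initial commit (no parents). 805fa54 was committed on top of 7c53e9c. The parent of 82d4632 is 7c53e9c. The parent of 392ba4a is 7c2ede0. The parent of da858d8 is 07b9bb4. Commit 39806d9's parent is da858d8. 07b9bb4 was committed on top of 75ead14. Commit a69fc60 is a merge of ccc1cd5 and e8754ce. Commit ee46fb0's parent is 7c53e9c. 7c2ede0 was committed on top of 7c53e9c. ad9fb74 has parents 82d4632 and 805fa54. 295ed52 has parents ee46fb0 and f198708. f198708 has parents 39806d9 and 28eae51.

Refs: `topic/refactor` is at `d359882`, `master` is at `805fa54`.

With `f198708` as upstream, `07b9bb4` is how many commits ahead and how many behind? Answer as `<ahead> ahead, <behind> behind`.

Reachable from 07b9bb4: {07b9bb4, 392ba4a, 75ead14, 7c2ede0, 7c53e9c, 805fa54, 82d4632, a69fc60, ad9fb74, ccc1cd5, e8754ce}.
Reachable from f198708: {07b9bb4, 28eae51, 392ba4a, 39806d9, 75ead14, 7c2ede0, 7c53e9c, 805fa54, 82d4632, a69fc60, ad9fb74, ccc1cd5, da858d8, e8754ce, f198708}.
Only in 07b9bb4's history (ahead): {} — 0.
Only in f198708's history (behind): {28eae51, 39806d9, da858d8, f198708} — 4.

0 ahead, 4 behind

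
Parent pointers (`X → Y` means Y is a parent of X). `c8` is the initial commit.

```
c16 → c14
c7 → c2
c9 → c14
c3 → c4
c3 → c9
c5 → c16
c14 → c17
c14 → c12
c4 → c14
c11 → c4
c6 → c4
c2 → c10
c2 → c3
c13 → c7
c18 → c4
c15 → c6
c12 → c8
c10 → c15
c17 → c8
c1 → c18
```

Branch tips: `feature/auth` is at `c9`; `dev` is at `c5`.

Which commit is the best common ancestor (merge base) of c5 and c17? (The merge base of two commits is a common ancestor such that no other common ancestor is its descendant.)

Ancestors of c5: {c12, c14, c16, c17, c5, c8}.
Ancestors of c17: {c17, c8}.
Common ancestors: {c17, c8}.
Among these, c17 is not an ancestor of any other common ancestor — it is the merge base.

c17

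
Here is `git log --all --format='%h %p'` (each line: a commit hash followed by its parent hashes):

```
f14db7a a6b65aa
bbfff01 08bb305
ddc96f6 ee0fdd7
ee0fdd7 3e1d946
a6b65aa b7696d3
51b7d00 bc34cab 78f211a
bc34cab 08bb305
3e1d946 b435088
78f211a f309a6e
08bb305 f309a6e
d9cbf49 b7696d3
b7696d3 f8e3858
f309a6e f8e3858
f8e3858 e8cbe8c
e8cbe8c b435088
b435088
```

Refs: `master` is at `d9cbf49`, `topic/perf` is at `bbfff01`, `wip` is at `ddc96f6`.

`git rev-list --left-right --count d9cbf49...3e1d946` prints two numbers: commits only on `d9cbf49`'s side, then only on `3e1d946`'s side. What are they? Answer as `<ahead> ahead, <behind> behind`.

4 ahead, 1 behind

Reachable from d9cbf49: {b435088, b7696d3, d9cbf49, e8cbe8c, f8e3858}.
Reachable from 3e1d946: {3e1d946, b435088}.
Only in d9cbf49's history (ahead): {b7696d3, d9cbf49, e8cbe8c, f8e3858} — 4.
Only in 3e1d946's history (behind): {3e1d946} — 1.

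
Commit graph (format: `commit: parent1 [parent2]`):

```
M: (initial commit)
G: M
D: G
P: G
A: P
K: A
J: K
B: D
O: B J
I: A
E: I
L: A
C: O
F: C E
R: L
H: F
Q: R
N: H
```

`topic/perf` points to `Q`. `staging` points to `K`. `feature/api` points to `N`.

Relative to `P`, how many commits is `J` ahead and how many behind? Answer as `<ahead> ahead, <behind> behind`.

Reachable from J: {A, G, J, K, M, P}.
Reachable from P: {G, M, P}.
Only in J's history (ahead): {A, J, K} — 3.
Only in P's history (behind): {} — 0.

3 ahead, 0 behind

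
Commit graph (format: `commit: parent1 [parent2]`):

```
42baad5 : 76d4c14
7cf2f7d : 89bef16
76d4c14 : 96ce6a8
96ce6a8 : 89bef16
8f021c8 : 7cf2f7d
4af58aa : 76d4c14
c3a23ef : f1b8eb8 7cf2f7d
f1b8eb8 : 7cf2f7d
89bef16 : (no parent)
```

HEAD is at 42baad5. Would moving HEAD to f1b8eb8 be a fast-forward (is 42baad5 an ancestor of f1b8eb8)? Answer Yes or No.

A fast-forward from 42baad5 to f1b8eb8 is possible iff 42baad5 is an ancestor of f1b8eb8.
Ancestors of f1b8eb8: {7cf2f7d, 89bef16, f1b8eb8}.
42baad5 is not among them, so fast-forward is not possible.

No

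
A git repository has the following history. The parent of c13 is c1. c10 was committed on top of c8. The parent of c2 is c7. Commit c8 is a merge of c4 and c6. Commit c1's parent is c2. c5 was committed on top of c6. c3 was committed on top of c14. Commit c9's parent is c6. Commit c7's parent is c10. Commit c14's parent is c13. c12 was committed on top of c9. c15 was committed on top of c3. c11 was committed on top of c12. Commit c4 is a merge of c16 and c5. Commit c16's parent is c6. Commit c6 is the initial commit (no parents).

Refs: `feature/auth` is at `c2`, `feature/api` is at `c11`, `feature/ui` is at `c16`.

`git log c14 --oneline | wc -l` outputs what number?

Walking parent pointers from c14: reachable set = {c1, c10, c13, c14, c16, c2, c4, c5, c6, c7, c8}.
That is 11 commits.

11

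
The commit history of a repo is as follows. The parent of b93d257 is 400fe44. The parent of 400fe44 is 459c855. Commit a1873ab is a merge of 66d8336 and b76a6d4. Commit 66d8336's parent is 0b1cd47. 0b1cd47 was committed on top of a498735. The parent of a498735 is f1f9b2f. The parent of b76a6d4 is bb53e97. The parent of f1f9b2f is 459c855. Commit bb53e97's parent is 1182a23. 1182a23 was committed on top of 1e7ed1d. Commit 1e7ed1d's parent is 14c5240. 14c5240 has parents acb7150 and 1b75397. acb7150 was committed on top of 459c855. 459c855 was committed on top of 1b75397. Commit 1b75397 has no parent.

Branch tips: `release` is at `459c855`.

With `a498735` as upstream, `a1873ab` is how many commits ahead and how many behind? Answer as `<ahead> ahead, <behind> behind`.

9 ahead, 0 behind

Reachable from a1873ab: {0b1cd47, 1182a23, 14c5240, 1b75397, 1e7ed1d, 459c855, 66d8336, a1873ab, a498735, acb7150, b76a6d4, bb53e97, f1f9b2f}.
Reachable from a498735: {1b75397, 459c855, a498735, f1f9b2f}.
Only in a1873ab's history (ahead): {0b1cd47, 1182a23, 14c5240, 1e7ed1d, 66d8336, a1873ab, acb7150, b76a6d4, bb53e97} — 9.
Only in a498735's history (behind): {} — 0.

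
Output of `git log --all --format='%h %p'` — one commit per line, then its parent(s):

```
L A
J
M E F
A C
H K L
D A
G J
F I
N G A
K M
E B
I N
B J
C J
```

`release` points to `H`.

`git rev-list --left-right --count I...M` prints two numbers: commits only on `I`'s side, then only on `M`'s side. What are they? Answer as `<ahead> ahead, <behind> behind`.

Reachable from I: {A, C, G, I, J, N}.
Reachable from M: {A, B, C, E, F, G, I, J, M, N}.
Only in I's history (ahead): {} — 0.
Only in M's history (behind): {B, E, F, M} — 4.

0 ahead, 4 behind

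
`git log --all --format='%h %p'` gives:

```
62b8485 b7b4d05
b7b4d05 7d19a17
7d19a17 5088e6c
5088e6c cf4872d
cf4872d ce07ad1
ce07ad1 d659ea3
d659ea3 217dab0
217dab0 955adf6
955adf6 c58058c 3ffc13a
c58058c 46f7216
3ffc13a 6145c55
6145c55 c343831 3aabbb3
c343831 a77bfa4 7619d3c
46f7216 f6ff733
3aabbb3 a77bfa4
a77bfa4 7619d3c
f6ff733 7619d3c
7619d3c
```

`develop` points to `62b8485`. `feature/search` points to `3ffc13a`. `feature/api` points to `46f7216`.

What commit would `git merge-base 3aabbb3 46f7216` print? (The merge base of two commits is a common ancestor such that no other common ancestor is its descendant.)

7619d3c

Ancestors of 3aabbb3: {3aabbb3, 7619d3c, a77bfa4}.
Ancestors of 46f7216: {46f7216, 7619d3c, f6ff733}.
Common ancestors: {7619d3c}.
The only common ancestor is 7619d3c, so it is the merge base.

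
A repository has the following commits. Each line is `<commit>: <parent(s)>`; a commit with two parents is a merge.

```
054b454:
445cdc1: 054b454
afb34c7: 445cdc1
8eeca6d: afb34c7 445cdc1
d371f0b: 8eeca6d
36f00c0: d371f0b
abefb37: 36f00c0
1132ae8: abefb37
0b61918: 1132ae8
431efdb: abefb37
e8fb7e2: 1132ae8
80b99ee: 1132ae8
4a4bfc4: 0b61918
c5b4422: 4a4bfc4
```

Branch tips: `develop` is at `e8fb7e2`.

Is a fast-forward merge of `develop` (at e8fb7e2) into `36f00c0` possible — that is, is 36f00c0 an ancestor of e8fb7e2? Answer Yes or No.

Yes

A fast-forward from 36f00c0 to e8fb7e2 is possible iff 36f00c0 is an ancestor of e8fb7e2.
Ancestors of e8fb7e2: {054b454, 1132ae8, 36f00c0, 445cdc1, 8eeca6d, abefb37, afb34c7, d371f0b, e8fb7e2}.
36f00c0 is among them, so fast-forward is possible.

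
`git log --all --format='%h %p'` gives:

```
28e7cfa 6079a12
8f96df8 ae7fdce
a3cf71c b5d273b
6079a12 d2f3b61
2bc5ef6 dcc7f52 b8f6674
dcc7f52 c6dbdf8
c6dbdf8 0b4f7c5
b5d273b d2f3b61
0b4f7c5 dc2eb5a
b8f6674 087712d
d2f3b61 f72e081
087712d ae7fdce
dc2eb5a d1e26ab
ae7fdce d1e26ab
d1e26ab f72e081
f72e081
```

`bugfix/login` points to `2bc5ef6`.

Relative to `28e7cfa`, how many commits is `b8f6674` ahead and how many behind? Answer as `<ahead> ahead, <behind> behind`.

Reachable from b8f6674: {087712d, ae7fdce, b8f6674, d1e26ab, f72e081}.
Reachable from 28e7cfa: {28e7cfa, 6079a12, d2f3b61, f72e081}.
Only in b8f6674's history (ahead): {087712d, ae7fdce, b8f6674, d1e26ab} — 4.
Only in 28e7cfa's history (behind): {28e7cfa, 6079a12, d2f3b61} — 3.

4 ahead, 3 behind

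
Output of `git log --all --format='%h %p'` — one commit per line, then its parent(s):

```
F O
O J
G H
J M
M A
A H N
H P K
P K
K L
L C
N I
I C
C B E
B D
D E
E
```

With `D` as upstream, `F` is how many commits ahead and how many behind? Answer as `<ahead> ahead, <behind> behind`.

13 ahead, 0 behind

Reachable from F: {A, B, C, D, E, F, H, I, J, K, L, M, N, O, P}.
Reachable from D: {D, E}.
Only in F's history (ahead): {A, B, C, F, H, I, J, K, L, M, N, O, P} — 13.
Only in D's history (behind): {} — 0.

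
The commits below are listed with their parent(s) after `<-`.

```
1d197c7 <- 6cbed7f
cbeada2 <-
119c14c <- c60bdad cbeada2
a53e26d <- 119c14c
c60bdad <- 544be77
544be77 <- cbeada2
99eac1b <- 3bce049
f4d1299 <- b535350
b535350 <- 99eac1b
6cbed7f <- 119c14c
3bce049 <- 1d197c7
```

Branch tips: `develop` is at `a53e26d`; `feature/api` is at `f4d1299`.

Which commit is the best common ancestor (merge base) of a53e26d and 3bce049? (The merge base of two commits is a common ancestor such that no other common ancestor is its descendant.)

119c14c

Ancestors of a53e26d: {119c14c, 544be77, a53e26d, c60bdad, cbeada2}.
Ancestors of 3bce049: {119c14c, 1d197c7, 3bce049, 544be77, 6cbed7f, c60bdad, cbeada2}.
Common ancestors: {119c14c, 544be77, c60bdad, cbeada2}.
Among these, 119c14c is not an ancestor of any other common ancestor — it is the merge base.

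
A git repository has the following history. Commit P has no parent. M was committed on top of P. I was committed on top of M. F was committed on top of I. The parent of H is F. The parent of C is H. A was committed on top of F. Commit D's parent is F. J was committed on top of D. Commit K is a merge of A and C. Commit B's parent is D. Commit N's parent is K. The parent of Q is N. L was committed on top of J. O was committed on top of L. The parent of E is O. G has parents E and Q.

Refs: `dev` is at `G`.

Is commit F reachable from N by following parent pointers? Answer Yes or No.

Yes

Ancestors of N (commits reachable by following parents): {A, C, F, H, I, K, M, N, P}.
F is in that set, so it is an ancestor of N.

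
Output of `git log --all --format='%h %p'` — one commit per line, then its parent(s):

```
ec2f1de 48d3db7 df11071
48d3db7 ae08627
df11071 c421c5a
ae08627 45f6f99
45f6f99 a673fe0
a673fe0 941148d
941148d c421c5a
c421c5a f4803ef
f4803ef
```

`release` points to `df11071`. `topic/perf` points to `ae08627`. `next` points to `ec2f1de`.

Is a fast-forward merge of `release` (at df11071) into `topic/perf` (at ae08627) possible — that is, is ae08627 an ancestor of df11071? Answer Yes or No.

A fast-forward from ae08627 to df11071 is possible iff ae08627 is an ancestor of df11071.
Ancestors of df11071: {c421c5a, df11071, f4803ef}.
ae08627 is not among them, so fast-forward is not possible.

No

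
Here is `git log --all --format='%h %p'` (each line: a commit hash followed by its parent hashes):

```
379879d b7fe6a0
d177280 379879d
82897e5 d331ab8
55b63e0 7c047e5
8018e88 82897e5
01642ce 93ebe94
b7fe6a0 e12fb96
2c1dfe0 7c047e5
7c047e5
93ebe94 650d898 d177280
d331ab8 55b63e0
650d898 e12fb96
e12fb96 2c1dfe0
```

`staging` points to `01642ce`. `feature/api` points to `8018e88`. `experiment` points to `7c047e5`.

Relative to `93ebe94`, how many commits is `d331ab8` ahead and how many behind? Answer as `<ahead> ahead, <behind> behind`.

Reachable from d331ab8: {55b63e0, 7c047e5, d331ab8}.
Reachable from 93ebe94: {2c1dfe0, 379879d, 650d898, 7c047e5, 93ebe94, b7fe6a0, d177280, e12fb96}.
Only in d331ab8's history (ahead): {55b63e0, d331ab8} — 2.
Only in 93ebe94's history (behind): {2c1dfe0, 379879d, 650d898, 93ebe94, b7fe6a0, d177280, e12fb96} — 7.

2 ahead, 7 behind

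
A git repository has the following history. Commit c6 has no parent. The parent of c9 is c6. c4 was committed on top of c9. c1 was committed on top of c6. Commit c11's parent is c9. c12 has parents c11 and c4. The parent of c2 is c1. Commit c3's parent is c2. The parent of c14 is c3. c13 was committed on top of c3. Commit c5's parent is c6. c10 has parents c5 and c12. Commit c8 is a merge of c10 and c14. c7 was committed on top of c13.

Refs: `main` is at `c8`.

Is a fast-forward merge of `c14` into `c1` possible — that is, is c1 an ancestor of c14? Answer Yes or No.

Yes

A fast-forward from c1 to c14 is possible iff c1 is an ancestor of c14.
Ancestors of c14: {c1, c14, c2, c3, c6}.
c1 is among them, so fast-forward is possible.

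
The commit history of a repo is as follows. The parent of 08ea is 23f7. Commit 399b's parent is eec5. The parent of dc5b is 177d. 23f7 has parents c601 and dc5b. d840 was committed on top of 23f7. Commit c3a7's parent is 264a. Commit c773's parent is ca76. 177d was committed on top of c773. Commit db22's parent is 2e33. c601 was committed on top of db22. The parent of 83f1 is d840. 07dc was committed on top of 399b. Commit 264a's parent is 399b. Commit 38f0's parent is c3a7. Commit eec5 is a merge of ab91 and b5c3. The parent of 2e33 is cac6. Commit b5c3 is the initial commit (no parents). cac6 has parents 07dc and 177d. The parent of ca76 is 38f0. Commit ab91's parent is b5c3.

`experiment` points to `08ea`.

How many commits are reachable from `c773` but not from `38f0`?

2

Reachable from c773: {264a, 38f0, 399b, ab91, b5c3, c3a7, c773, ca76, eec5}.
Reachable from 38f0: {264a, 38f0, 399b, ab91, b5c3, c3a7, eec5}.
In c773's history but not 38f0's: {c773, ca76} — 2 commits.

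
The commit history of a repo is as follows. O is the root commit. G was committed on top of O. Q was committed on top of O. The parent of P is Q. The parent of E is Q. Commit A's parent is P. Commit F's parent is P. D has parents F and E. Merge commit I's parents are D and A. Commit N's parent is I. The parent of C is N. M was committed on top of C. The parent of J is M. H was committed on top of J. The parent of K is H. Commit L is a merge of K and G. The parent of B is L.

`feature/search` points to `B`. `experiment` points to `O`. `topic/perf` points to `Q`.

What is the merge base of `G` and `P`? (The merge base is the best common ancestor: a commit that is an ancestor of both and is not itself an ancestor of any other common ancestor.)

Ancestors of G: {G, O}.
Ancestors of P: {O, P, Q}.
Common ancestors: {O}.
The only common ancestor is O, so it is the merge base.

O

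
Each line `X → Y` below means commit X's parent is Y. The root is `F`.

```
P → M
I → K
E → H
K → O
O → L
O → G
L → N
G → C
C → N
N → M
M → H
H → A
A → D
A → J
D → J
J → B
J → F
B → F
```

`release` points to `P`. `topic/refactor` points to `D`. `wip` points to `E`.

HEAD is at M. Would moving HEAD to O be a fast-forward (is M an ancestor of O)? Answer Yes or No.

Yes

A fast-forward from M to O is possible iff M is an ancestor of O.
Ancestors of O: {A, B, C, D, F, G, H, J, L, M, N, O}.
M is among them, so fast-forward is possible.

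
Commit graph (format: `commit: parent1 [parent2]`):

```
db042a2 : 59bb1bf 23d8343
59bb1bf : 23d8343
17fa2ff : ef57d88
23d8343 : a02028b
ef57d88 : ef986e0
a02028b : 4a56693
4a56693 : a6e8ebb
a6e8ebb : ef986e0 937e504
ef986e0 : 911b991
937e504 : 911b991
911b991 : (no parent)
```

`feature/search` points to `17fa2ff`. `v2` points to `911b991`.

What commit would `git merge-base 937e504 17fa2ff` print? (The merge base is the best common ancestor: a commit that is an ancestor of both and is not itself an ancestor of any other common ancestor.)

911b991

Ancestors of 937e504: {911b991, 937e504}.
Ancestors of 17fa2ff: {17fa2ff, 911b991, ef57d88, ef986e0}.
Common ancestors: {911b991}.
The only common ancestor is 911b991, so it is the merge base.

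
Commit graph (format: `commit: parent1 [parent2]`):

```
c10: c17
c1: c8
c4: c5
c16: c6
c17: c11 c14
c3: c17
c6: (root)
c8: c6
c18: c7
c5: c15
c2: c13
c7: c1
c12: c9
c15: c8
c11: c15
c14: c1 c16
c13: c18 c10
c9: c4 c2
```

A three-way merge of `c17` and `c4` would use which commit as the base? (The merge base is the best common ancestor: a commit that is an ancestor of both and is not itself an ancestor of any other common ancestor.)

Ancestors of c17: {c1, c11, c14, c15, c16, c17, c6, c8}.
Ancestors of c4: {c15, c4, c5, c6, c8}.
Common ancestors: {c15, c6, c8}.
Among these, c15 is not an ancestor of any other common ancestor — it is the merge base.

c15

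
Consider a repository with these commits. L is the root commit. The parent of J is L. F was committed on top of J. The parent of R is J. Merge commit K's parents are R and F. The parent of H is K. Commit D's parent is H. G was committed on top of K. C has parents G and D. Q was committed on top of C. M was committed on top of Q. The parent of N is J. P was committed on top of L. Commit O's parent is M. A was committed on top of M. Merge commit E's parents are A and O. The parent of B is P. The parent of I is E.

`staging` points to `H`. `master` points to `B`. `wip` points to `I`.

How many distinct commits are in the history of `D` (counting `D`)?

Walking parent pointers from D: reachable set = {D, F, H, J, K, L, R}.
That is 7 commits.

7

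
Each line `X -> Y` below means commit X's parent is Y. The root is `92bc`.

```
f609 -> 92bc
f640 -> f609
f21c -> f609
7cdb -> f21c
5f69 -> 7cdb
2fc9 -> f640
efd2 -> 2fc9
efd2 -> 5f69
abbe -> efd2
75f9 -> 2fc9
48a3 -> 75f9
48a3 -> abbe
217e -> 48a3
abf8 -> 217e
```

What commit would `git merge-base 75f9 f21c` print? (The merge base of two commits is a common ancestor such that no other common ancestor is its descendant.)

Ancestors of 75f9: {2fc9, 75f9, 92bc, f609, f640}.
Ancestors of f21c: {92bc, f21c, f609}.
Common ancestors: {92bc, f609}.
Among these, f609 is not an ancestor of any other common ancestor — it is the merge base.

f609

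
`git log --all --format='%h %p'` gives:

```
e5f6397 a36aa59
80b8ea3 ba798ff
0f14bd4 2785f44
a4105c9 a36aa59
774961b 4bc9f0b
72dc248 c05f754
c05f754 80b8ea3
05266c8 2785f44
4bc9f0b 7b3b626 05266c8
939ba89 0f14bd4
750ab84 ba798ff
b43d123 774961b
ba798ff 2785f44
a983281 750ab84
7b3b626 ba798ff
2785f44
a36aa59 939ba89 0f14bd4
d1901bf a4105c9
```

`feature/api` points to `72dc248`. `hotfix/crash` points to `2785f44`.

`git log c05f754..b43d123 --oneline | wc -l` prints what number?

5

Reachable from b43d123: {05266c8, 2785f44, 4bc9f0b, 774961b, 7b3b626, b43d123, ba798ff}.
Reachable from c05f754: {2785f44, 80b8ea3, ba798ff, c05f754}.
In b43d123's history but not c05f754's: {05266c8, 4bc9f0b, 774961b, 7b3b626, b43d123} — 5 commits.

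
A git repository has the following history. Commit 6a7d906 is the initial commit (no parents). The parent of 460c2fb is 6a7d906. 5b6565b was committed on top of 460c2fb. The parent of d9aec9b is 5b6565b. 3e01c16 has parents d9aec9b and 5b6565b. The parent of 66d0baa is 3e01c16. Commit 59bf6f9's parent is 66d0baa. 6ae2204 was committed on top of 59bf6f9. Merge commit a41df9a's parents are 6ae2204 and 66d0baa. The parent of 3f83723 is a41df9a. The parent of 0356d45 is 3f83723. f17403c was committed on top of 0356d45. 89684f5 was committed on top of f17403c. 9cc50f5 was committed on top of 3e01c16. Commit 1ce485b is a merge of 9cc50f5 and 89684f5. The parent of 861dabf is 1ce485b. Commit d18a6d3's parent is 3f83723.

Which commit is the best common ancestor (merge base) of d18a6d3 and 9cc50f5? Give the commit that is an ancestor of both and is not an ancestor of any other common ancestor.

3e01c16

Ancestors of d18a6d3: {3e01c16, 3f83723, 460c2fb, 59bf6f9, 5b6565b, 66d0baa, 6a7d906, 6ae2204, a41df9a, d18a6d3, d9aec9b}.
Ancestors of 9cc50f5: {3e01c16, 460c2fb, 5b6565b, 6a7d906, 9cc50f5, d9aec9b}.
Common ancestors: {3e01c16, 460c2fb, 5b6565b, 6a7d906, d9aec9b}.
Among these, 3e01c16 is not an ancestor of any other common ancestor — it is the merge base.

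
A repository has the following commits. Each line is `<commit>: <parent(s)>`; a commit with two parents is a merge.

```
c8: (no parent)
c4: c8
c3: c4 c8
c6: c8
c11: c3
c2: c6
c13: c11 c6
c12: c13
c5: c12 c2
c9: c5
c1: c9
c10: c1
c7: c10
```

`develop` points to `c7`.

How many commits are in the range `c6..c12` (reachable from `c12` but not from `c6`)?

Reachable from c12: {c11, c12, c13, c3, c4, c6, c8}.
Reachable from c6: {c6, c8}.
In c12's history but not c6's: {c11, c12, c13, c3, c4} — 5 commits.

5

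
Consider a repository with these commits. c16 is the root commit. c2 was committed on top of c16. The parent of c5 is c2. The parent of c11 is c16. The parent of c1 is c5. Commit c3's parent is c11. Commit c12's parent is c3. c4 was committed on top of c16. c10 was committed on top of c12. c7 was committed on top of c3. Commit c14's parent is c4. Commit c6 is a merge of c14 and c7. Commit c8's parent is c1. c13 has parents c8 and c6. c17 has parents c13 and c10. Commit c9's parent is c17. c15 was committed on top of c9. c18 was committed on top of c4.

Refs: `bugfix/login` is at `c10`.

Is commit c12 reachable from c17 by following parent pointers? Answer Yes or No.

Ancestors of c17 (commits reachable by following parents): {c1, c10, c11, c12, c13, c14, c16, c17, c2, c3, c4, c5, c6, c7, c8}.
c12 is in that set, so it is an ancestor of c17.

Yes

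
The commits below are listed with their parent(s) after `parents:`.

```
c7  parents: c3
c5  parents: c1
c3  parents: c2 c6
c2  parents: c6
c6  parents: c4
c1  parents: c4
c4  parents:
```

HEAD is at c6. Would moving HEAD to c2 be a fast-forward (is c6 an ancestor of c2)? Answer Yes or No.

A fast-forward from c6 to c2 is possible iff c6 is an ancestor of c2.
Ancestors of c2: {c2, c4, c6}.
c6 is among them, so fast-forward is possible.

Yes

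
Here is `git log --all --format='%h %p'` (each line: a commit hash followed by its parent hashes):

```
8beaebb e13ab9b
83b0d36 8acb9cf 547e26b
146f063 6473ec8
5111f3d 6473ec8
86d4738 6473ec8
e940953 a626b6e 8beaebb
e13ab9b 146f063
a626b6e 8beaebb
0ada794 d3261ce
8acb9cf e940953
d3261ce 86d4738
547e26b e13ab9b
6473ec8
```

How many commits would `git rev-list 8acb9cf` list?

Walking parent pointers from 8acb9cf: reachable set = {146f063, 6473ec8, 8acb9cf, 8beaebb, a626b6e, e13ab9b, e940953}.
That is 7 commits.

7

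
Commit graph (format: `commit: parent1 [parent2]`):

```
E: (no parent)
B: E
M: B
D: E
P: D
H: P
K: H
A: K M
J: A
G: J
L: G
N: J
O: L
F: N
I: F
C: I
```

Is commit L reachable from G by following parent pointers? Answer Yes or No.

Ancestors of G: {A, B, D, E, G, H, J, K, M, P}.
L is not in that set, so it is not an ancestor of G.

No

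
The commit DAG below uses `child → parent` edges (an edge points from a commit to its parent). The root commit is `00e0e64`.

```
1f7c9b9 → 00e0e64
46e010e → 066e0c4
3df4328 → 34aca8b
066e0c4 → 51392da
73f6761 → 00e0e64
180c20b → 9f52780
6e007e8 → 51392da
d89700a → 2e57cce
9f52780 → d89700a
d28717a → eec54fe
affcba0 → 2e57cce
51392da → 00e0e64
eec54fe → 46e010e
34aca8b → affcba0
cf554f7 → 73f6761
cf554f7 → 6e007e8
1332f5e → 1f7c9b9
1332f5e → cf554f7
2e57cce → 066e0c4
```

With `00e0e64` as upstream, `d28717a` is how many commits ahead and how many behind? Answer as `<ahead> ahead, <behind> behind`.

Reachable from d28717a: {00e0e64, 066e0c4, 46e010e, 51392da, d28717a, eec54fe}.
Reachable from 00e0e64: {00e0e64}.
Only in d28717a's history (ahead): {066e0c4, 46e010e, 51392da, d28717a, eec54fe} — 5.
Only in 00e0e64's history (behind): {} — 0.

5 ahead, 0 behind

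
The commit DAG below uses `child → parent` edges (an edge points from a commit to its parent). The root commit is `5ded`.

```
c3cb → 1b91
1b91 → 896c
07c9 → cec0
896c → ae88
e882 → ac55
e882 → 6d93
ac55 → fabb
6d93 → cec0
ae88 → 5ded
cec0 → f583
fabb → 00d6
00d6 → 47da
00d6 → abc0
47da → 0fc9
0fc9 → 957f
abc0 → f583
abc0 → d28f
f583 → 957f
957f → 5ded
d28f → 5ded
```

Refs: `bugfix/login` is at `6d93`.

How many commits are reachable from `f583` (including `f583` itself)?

Walking parent pointers from f583: reachable set = {5ded, 957f, f583}.
That is 3 commits.

3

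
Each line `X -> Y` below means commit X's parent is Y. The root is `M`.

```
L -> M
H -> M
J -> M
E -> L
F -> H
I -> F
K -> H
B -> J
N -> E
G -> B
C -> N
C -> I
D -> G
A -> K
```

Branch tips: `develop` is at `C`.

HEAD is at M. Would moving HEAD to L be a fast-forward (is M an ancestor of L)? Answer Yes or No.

Yes

A fast-forward from M to L is possible iff M is an ancestor of L.
Ancestors of L: {L, M}.
M is among them, so fast-forward is possible.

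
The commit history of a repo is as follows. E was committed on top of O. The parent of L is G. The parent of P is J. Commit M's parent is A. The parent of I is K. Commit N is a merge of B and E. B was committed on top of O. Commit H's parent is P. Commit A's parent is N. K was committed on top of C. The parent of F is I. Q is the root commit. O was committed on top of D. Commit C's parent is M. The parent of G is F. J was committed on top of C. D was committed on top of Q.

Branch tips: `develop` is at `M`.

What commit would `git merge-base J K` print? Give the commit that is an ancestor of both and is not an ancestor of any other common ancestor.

Ancestors of J: {A, B, C, D, E, J, M, N, O, Q}.
Ancestors of K: {A, B, C, D, E, K, M, N, O, Q}.
Common ancestors: {A, B, C, D, E, M, N, O, Q}.
Among these, C is not an ancestor of any other common ancestor — it is the merge base.

C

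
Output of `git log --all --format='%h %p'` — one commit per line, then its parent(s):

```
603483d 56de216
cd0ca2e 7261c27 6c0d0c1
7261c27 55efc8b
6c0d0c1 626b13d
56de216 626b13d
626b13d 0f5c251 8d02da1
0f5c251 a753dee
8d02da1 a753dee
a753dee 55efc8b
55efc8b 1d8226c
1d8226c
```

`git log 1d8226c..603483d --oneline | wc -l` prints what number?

7

Reachable from 603483d: {0f5c251, 1d8226c, 55efc8b, 56de216, 603483d, 626b13d, 8d02da1, a753dee}.
Reachable from 1d8226c: {1d8226c}.
In 603483d's history but not 1d8226c's: {0f5c251, 55efc8b, 56de216, 603483d, 626b13d, 8d02da1, a753dee} — 7 commits.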